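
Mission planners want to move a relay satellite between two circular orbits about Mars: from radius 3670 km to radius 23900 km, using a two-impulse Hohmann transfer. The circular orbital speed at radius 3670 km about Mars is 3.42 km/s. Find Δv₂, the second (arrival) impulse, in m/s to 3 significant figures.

From the circular-orbit relation v² = μ/r at r = 3670 km: μ = v²r = (3.42)² × 3670 = 42925.8 km³/s².
Transfer-ellipse semi-major axis a_t = (r₁ + r₂)/2 = (3670 + 23900)/2 = 13785 km.
On the circular orbit at r = 23900 km, v_c = √(μ/r) = 1.3402 km/s.
Vis-viva on the transfer ellipse at r = 23900 km gives v_t = √[μ(2/r − 1/a_t)] = 0.69150 km/s.
Δv₂ = |v_t − v_c| = |0.69150 − 1.3402| = 0.6487 km/s.

Δv₂ = 649 m/s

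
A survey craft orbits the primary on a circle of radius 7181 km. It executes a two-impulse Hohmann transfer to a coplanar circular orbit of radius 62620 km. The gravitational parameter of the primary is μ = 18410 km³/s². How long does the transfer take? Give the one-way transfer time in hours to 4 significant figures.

t = 41.93 hours

Semi-major axis of the transfer orbit: a_t = (7181 + 62620)/2 = 34900.5 km.
Transfer time t = π√(a_t³/μ) = π√((34900.5)³ / 18410) = 1.5096×10^5 s.
Converting: 1.5096×10^5 s ÷ 3600 s/hour = 41.93 hours.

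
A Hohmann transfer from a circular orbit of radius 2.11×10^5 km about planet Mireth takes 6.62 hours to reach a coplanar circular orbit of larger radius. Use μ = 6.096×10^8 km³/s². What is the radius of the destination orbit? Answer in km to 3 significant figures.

Transfer time t = 6.62 hours = 23832 s, and t = π√(a_t³/μ).
So a_t = (μ t²/π²)^(1/3) = (6.096×10^8 × (23832)² / π²)^(1/3) = 3.2736×10^5 km.
Since a_t = (r₁ + r₂)/2, r₂ = 2a_t − r₁ = 2×3.2736×10^5 − 2.110×10^5 = 4.4372×10^5 km.

r₂ = 4.44×10^5 km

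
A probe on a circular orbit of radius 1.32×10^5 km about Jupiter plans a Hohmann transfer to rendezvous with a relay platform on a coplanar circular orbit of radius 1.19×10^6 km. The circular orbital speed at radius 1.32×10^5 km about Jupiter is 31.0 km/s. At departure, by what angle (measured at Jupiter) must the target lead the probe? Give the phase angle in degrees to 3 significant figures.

From the circular-orbit relation v² = μ/r at r = 1.32×10^5 km: μ = v²r = (31.0)² × 1.32×10^5 = 1.26852×10^8 km³/s².
The Hohmann ellipse has a_t = (r₁ + r₂)/2 = 6.610×10^5 km.
The half-period of the transfer ellipse is t = π√(a_t³/μ) = 1.4990×10^5 s.
Target angular speed ω₂ = √(μ/r₂³) = 8.6762×10^-6 rad/s.
Angle swept by the target during transfer: ω₂·t = 1.3006 rad = 74.52°.
The probe traverses 180° on the transfer ellipse, so the target must lead by 180° − 74.52° = 105°.

φ = 105°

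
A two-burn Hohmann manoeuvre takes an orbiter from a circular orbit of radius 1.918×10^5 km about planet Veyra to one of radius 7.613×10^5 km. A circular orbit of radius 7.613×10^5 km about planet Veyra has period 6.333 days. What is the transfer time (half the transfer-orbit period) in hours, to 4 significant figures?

t = 37.64 hours

From Kepler's third law T² = 4π²r³/μ at r = 7.613×10^5 km, T = 6.333 days = 6.333 × 86400 s = 5.471712×10^5 s: μ = 4π²r³/T² = 5.81809×10^7 km³/s².
The Hohmann ellipse has a_t = (r₁ + r₂)/2 = 4.7655×10^5 km.
By Kepler's third law the transfer-orbit period is T = 2π√(a_t³/μ), so t = T/2 = 1.355×10^5 s.
Converting: 1.355×10^5 s ÷ 3600 s/hour = 37.64 hours.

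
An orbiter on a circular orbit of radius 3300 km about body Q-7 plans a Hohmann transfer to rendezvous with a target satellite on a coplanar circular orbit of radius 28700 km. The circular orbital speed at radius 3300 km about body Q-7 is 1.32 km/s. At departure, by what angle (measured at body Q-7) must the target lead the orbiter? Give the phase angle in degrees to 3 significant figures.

From the circular-orbit relation v² = μ/r at r = 3300 km: μ = v²r = (1.32)² × 3300 = 5749.92 km³/s².
Transfer-ellipse semi-major axis a_t = (r₁ + r₂)/2 = (3300 + 28700)/2 = 16000 km.
The half-period of the transfer ellipse is t = π√(a_t³/μ) = 83849 s.
The target's mean motion on its circular orbit is ω₂ = √(μ/r₂³) = 1.5596×10^-5 rad/s.
Angle swept by the target during transfer: ω₂·t = 1.3077 rad = 74.93°.
The orbiter traverses 180° on the transfer ellipse, so the target must lead by 180° − 74.93° = 105°.

φ = 105°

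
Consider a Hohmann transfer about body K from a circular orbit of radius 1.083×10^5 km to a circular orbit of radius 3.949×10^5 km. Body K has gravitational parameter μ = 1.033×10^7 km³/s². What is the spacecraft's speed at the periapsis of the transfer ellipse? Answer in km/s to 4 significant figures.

v = 12.24 km/s

The Hohmann ellipse has a_t = (r₁ + r₂)/2 = 2.516×10^5 km.
At periapsis, r = 1.083×10^5 km.
Vis-viva: v = √[μ(2/r − 1/a_t)] = √[1.033×10^7 × (2/1.083×10^5 − 1/2.516×10^5)] = 12.24 km/s.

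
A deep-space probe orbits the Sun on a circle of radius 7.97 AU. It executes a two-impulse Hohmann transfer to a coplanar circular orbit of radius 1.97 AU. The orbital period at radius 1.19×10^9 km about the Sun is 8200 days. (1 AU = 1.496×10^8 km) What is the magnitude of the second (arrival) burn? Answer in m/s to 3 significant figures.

Δv₂ = 5650 m/s

From Kepler's third law T² = 4π²r³/μ at r = 1.19×10^9 km, T = 8200 days = 8200 × 86400 s = 7.0848×10^8 s: μ = 4π²r³/T² = 1.32540×10^11 km³/s².
In km: r₁ = 7.97 × 1.496×10^8 = 1.192312×10^9 km; r₂ = 1.97 × 1.496×10^8 = 2.94712×10^8 km.
The Hohmann ellipse has a_t = (r₁ + r₂)/2 = 7.43512×10^8 km.
On the circular orbit at r = 2.94712×10^8 km, v_c = √(μ/r) = 21.207 km/s.
Transfer-orbit speed at the same r (vis-viva, a = a_t): v_t = √[μ(2/r − 1/a_t)] = 26.855 km/s.
Δv₂ = |v_t − v_c| = |26.855 − 21.207| = 5.648 km/s.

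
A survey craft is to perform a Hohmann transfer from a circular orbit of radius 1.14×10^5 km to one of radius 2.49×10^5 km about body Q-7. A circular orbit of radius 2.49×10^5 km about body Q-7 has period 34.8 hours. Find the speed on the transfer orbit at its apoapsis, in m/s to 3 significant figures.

From Kepler's third law T² = 4π²r³/μ at r = 2.49×10^5 km, T = 34.8 hours = 34.8 × 3600 s = 1.2528×10^5 s: μ = 4π²r³/T² = 3.88324×10^7 km³/s².
Transfer-ellipse semi-major axis a_t = (r₁ + r₂)/2 = (1.140×10^5 + 2.490×10^5)/2 = 1.815×10^5 km.
The apoapsis of the transfer ellipse is at r = 2.490×10^5 km.
Vis-viva: v = √[μ(2/r − 1/a_t)] = √[3.88324×10^7 × (2/2.490×10^5 − 1/1.815×10^5)] = 9.897 km/s.

v = 9900 m/s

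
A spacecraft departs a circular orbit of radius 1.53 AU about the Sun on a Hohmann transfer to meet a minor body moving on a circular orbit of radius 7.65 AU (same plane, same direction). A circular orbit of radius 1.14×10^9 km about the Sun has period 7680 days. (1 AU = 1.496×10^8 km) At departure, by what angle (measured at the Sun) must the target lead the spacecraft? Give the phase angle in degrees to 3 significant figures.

φ = 96.3°

From Kepler's third law T² = 4π²r³/μ at r = 1.14×10^9 km, T = 7680 days = 7680 × 86400 s = 6.63552×10^8 s: μ = 4π²r³/T² = 1.32839×10^11 km³/s².
In km: r₁ = 1.53 × 1.496×10^8 = 2.28888×10^8 km; r₂ = 7.65 × 1.496×10^8 = 1.14444×10^9 km.
The Hohmann ellipse has a_t = (r₁ + r₂)/2 = 6.86664×10^8 km.
The half-period of the transfer ellipse is t = π√(a_t³/μ) = 1.551×10^8 s.
The target's mean motion on its circular orbit is ω₂ = √(μ/r₂³) = 9.414×10^-9 rad/s.
Angle swept by the target during transfer: ω₂·t = 1.4601 rad = 83.66°.
The spacecraft traverses 180° on the transfer ellipse, so the target must lead by 180° − 83.66° = 96.3°.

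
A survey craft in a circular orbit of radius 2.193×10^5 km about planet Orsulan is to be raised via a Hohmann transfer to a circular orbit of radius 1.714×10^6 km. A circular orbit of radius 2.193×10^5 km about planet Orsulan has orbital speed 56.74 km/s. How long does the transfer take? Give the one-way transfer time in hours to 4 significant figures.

t = 31.21 hours

From the circular-orbit relation v² = μ/r at r = 2.193×10^5 km: μ = v²r = (56.74)² × 2.193×10^5 = 7.06020×10^8 km³/s².
The Hohmann ellipse has a_t = (r₁ + r₂)/2 = 9.6665×10^5 km.
Half the transfer-orbit period gives t = π√(a_t³/μ) = 1.1237×10^5 s.
Converting: 1.1237×10^5 s ÷ 3600 s/hour = 31.21 hours.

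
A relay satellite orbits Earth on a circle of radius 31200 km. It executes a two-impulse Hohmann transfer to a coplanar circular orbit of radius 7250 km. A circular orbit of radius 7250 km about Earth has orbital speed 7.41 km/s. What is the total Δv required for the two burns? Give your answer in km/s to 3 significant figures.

From the circular-orbit relation v² = μ/r at r = 7250 km: μ = v²r = (7.41)² × 7250 = 3.98084×10^5 km³/s².
Transfer-ellipse semi-major axis a_t = (r₁ + r₂)/2 = (31200 + 7250)/2 = 19225 km.
Circular speed at r₁: v₁ = √(μ/r₁) = √(3.98084×10^5/31200) = 3.572 km/s.
On the transfer ellipse at r₁, v² = μ(2/r − 1/a) gives v_a = √[μ(2/r₁ − 1/a_t)] = 2.194 km/s.
First burn Δv₁ = |v_a − v₁| = 1.378 km/s.
Circular speed at r₂: v₂ = √(μ/r₂) = 7.410 km/s.
Transfer-orbit speed at r₂: v_p = √[μ(2/r₂ − 1/a_t)] = 9.440 km/s.
Second burn Δv₂ = |v₂ − v_p| = 2.030 km/s.
Δv = Δv₁ + Δv₂ = 1.378 + 2.030 = 3.408 km/s.

Δv = 3.41 km/s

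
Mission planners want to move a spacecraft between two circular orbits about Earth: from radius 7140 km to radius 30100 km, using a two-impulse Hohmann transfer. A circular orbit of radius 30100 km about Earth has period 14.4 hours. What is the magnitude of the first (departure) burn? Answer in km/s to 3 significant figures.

From Kepler's third law T² = 4π²r³/μ at r = 30100 km, T = 14.4 hours = 14.4 × 3600 s = 51840 s: μ = 4π²r³/T² = 4.00617×10^5 km³/s².
Transfer-ellipse semi-major axis a_t = (r₁ + r₂)/2 = (7140 + 30100)/2 = 18620 km.
On the circular orbit at r = 7140 km, v_c = √(μ/r) = 7.491 km/s.
Vis-viva on the transfer ellipse at r = 7140 km gives v_t = √[μ(2/r − 1/a_t)] = 9.524 km/s.
Δv₁ = |v_t − v_c| = |9.524 − 7.491| = 2.033 km/s.

Δv₁ = 2.03 km/s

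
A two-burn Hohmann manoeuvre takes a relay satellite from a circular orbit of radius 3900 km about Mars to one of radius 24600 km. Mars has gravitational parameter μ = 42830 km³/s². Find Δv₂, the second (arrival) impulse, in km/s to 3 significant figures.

Transfer-ellipse semi-major axis a_t = (r₁ + r₂)/2 = (3900 + 24600)/2 = 14250 km.
Circular speed at r = 24600 km: v_c = √(μ/r) = 1.3195 km/s.
Vis-viva on the transfer ellipse at r = 24600 km gives v_t = √[μ(2/r − 1/a_t)] = 0.69029 km/s.
Δv₂ = |v_t − v_c| = |0.69029 − 1.3195| = 0.6292 km/s.

Δv₂ = 0.629 km/s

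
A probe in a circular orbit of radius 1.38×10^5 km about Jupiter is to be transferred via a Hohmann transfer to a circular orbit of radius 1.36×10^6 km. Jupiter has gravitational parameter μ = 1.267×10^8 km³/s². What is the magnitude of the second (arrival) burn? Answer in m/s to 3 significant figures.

Δv₂ = 5510 m/s

Transfer-ellipse semi-major axis a_t = (r₁ + r₂)/2 = (1.380×10^5 + 1.360×10^6)/2 = 7.490×10^5 km.
Circular speed at r = 1.360×10^6 km: v_c = √(μ/r) = 9.652 km/s.
Vis-viva on the transfer ellipse at r = 1.360×10^6 km gives v_t = √[μ(2/r − 1/a_t)] = 4.143 km/s.
Δv₂ = |v_t − v_c| = |4.143 − 9.652| = 5.509 km/s.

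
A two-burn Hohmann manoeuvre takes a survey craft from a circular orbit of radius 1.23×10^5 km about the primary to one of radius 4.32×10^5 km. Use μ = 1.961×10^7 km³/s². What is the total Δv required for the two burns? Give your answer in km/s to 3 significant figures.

Semi-major axis of the transfer orbit: a_t = (1.230×10^5 + 4.320×10^5)/2 = 2.775×10^5 km.
Circular speed at r₁: v₁ = √(μ/r₁) = √(1.961×10^7/1.230×10^5) = 12.6266 km/s.
Transfer-orbit speed at r₁ (vis-viva equation): v_p = √[μ(2/r₁ − 1/a_t)] = 15.7542 km/s.
First burn Δv₁ = |v_p − v₁| = 3.128 km/s.
At r₂, v₂ = √(μ/r₂) = 6.7375 km/s.
Transfer-orbit speed at r₂: v_a = √[μ(2/r₂ − 1/a_t)] = 4.4856 km/s.
Second burn Δv₂ = |v₂ − v_a| = 2.252 km/s.
Total Δv = Δv₁ + Δv₂ = 5.380 km/s.

Δv = 5.38 km/s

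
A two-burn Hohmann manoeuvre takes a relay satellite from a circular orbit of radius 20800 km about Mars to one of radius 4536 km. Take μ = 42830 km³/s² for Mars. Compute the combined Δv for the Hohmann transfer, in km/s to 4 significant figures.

Δv = 1.441 km/s

The Hohmann ellipse has a_t = (r₁ + r₂)/2 = 12668 km.
Circular speed at r₁: v₁ = √(μ/r₁) = √(42830/20800) = 1.435 km/s.
On the transfer ellipse at r₁, vis-viva gives v_a = √[μ(2/r₁ − 1/a_t)] = 0.8587 km/s.
First burn Δv₁ = |v_a − v₁| = 0.5763 km/s.
Circular speed at r₂: v₂ = √(μ/r₂) = 3.07282 km/s.
Transfer-orbit speed at r₂: v_p = √[μ(2/r₂ − 1/a_t)] = 3.93745 km/s.
Second burn Δv₂ = |v₂ − v_p| = 0.8646 km/s.
Total Δv = Δv₁ + Δv₂ = 1.441 km/s.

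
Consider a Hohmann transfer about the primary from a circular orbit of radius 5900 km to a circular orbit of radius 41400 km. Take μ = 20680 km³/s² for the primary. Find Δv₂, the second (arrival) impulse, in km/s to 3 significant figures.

The Hohmann ellipse has a_t = (r₁ + r₂)/2 = 23650 km.
On the circular orbit at r = 41400 km, v_c = √(μ/r) = 0.7068 km/s.
Transfer-orbit speed at the same r (vis-viva, a = a_t): v_t = √[μ(2/r − 1/a_t)] = 0.3530 km/s.
Δv₂ = |v_t − v_c| = |0.3530 − 0.7068| = 0.3538 km/s.

Δv₂ = 0.354 km/s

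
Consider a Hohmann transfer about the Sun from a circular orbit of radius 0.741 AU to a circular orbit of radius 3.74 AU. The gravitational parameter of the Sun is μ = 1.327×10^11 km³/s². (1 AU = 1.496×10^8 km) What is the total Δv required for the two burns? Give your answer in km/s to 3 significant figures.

Δv = 16.6 km/s

In km: r₁ = 0.741 × 1.496×10^8 = 1.108536×10^8 km; r₂ = 3.74 × 1.496×10^8 = 5.59504×10^8 km.
The Hohmann ellipse has a_t = (r₁ + r₂)/2 = 3.351788×10^8 km.
Circular speed at r₁: v₁ = √(μ/r₁) = √(1.327×10^11/1.108536×10^8) = 34.599 km/s.
On the transfer ellipse at r₁, vis-viva equation gives v_p = √[μ(2/r₁ − 1/a_t)] = 44.702 km/s.
First burn Δv₁ = |v_p − v₁| = 10.103 km/s.
Circular speed at r₂: v₂ = √(μ/r₂) = 15.4005 km/s.
Transfer-orbit speed at r₂: v_a = √[μ(2/r₂ − 1/a_t)] = 8.85667 km/s.
Second burn Δv₂ = |v₂ − v_a| = 6.5438 km/s.
Δv = Δv₁ + Δv₂ = 10.103 + 6.5438 = 16.65 km/s.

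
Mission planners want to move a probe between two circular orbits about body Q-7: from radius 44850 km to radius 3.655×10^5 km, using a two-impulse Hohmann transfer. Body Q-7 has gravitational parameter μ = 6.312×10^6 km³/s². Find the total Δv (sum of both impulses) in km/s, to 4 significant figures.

Δv = 6.183 km/s

The Hohmann ellipse has a_t = (r₁ + r₂)/2 = 2.05175×10^5 km.
Circular speed at r₁: v₁ = √(μ/r₁) = √(6.312×10^6/44850) = 11.8632 km/s.
Transfer-orbit speed at r₁ (vis-viva): v_p = √[μ(2/r₁ − 1/a_t)] = 15.8337 km/s.
First burn Δv₁ = |v_p − v₁| = 3.9705 km/s.
At r₂, v₂ = √(μ/r₂) = 4.15566 km/s.
Transfer-orbit speed at r₂: v_a = √[μ(2/r₂ − 1/a_t)] = 1.94294 km/s.
Second burn Δv₂ = |v₂ − v_a| = 2.2127 km/s.
Δv = Δv₁ + Δv₂ = 3.9705 + 2.2127 = 6.183 km/s.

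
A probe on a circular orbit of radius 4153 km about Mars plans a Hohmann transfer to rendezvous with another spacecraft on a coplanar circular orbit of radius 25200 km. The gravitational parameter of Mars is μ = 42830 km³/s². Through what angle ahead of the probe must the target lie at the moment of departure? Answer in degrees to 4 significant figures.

φ = 100.0°

The Hohmann ellipse has a_t = (r₁ + r₂)/2 = 14676.5 km.
The half-period of the transfer ellipse is t = π√(a_t³/μ) = 26990 s.
Target angular speed ω₂ = √(μ/r₂³) = 5.1734×10^-5 rad/s.
Angle swept by the target during transfer: ω₂·t = 1.3963 rad = 80.00°.
The probe traverses 180° on the transfer ellipse, so the target must lead by 180° − 80.00° = 100.0°.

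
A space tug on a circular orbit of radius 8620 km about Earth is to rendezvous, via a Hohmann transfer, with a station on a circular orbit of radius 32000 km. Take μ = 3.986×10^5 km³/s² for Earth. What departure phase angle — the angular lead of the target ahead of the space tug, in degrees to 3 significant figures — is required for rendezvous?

Transfer-ellipse semi-major axis a_t = (r₁ + r₂)/2 = (8620 + 32000)/2 = 20310 km.
Transfer time t = π√(a_t³/μ) = 14403 s.
Target angular speed ω₂ = √(μ/r₂³) = 1.1029×10^-4 rad/s.
Angle swept by the target during transfer: ω₂·t = 1.5885 rad = 91.01°.
Arrival is 180° from departure on the ellipse, so φ = 180° − 91.01° = 89.0°.

φ = 89.0°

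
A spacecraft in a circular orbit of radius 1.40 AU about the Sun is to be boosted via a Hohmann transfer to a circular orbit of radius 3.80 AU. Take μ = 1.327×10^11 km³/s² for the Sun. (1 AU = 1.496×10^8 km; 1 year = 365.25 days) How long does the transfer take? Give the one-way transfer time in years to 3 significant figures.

In km: r₁ = 1.40 × 1.496×10^8 = 2.0944×10^8 km; r₂ = 3.80 × 1.496×10^8 = 5.6848×10^8 km.
Transfer-ellipse semi-major axis a_t = (r₁ + r₂)/2 = (2.0944×10^8 + 5.6848×10^8)/2 = 3.8896×10^8 km.
Transfer time t = π√(a_t³/μ) = π√((3.8896×10^8)³ / 1.327×10^11) = 6.616×10^7 s.
Converting: 6.616×10^7 s ÷ 3.15576×10^7 s/year (365.25 × 86400) = 2.10 years.

t = 2.10 years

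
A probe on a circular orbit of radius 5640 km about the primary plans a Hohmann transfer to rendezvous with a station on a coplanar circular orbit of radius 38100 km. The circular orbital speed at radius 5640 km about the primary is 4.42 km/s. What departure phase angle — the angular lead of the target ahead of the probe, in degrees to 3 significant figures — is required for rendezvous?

φ = 102°

From the circular-orbit relation v² = μ/r at r = 5640 km: μ = v²r = (4.42)² × 5640 = 1.10185×10^5 km³/s².
Transfer-ellipse semi-major axis a_t = (r₁ + r₂)/2 = (5640 + 38100)/2 = 21870 km.
The half-period of the transfer ellipse is t = π√(a_t³/μ) = 30610 s.
The target's mean motion on its circular orbit is ω₂ = √(μ/r₂³) = 4.4635×10^-5 rad/s.
Angle swept by the target during transfer: ω₂·t = 1.3663 rad = 78.28°.
Arrival is 180° from departure on the ellipse, so φ = 180° − 78.28° = 102°.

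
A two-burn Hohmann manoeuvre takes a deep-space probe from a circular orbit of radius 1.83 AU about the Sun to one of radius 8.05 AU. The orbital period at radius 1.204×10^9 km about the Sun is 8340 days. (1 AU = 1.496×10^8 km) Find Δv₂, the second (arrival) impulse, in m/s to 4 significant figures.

From Kepler's third law T² = 4π²r³/μ at r = 1.204×10^9 km, T = 8340 days = 8340 × 86400 s = 7.20576×10^8 s: μ = 4π²r³/T² = 1.32703×10^11 km³/s².
In km: r₁ = 1.83 × 1.496×10^8 = 2.73768×10^8 km; r₂ = 8.05 × 1.496×10^8 = 1.20428×10^9 km.
Semi-major axis of the transfer orbit: a_t = (2.73768×10^8 + 1.20428×10^9)/2 = 7.39024×10^8 km.
On the circular orbit at r = 1.20428×10^9 km, v_c = √(μ/r) = 10.497 km/s.
Vis-viva on the transfer ellipse at r = 1.20428×10^9 km gives v_t = √[μ(2/r − 1/a_t)] = 6.3891 km/s.
Δv₂ = |v_t − v_c| = |6.3891 − 10.497| = 4.108 km/s.

Δv₂ = 4108 m/s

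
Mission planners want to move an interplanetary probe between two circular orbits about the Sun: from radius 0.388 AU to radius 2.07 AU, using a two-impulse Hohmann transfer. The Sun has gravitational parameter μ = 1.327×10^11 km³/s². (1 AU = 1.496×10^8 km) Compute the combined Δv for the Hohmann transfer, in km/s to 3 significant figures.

Δv = 23.3 km/s

In km: r₁ = 0.388 × 1.496×10^8 = 5.80448×10^7 km; r₂ = 2.07 × 1.496×10^8 = 3.09672×10^8 km.
Semi-major axis of the transfer orbit: a_t = (5.80448×10^7 + 3.09672×10^8)/2 = 1.838584×10^8 km.
Circular speed at r₁: v₁ = √(μ/r₁) = √(1.327×10^11/5.80448×10^7) = 47.81 km/s.
On the transfer ellipse at r₁, v² = μ(2/r − 1/a) gives v_p = √[μ(2/r₁ − 1/a_t)] = 62.05 km/s.
First burn Δv₁ = |v_p − v₁| = 14.24 km/s.
Circular speed at r₂: v₂ = √(μ/r₂) = 20.70067 km/s.
Transfer-orbit speed at r₂: v_a = √[μ(2/r₂ − 1/a_t)] = 11.63120 km/s.
Second burn Δv₂ = |v₂ − v_a| = 9.069 km/s.
Total Δv = Δv₁ + Δv₂ = 23.31 km/s.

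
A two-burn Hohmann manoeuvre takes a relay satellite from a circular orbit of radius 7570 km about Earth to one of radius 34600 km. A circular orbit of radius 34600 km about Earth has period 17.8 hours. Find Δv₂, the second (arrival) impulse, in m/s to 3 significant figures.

From Kepler's third law T² = 4π²r³/μ at r = 34600 km, T = 17.8 hours = 17.8 × 3600 s = 64080 s: μ = 4π²r³/T² = 3.98238×10^5 km³/s².
The Hohmann ellipse has a_t = (r₁ + r₂)/2 = 21085 km.
On the circular orbit at r = 34600 km, v_c = √(μ/r) = 3.393 km/s.
Transfer-orbit speed at the same r (vis-viva, a = a_t): v_t = √[μ(2/r − 1/a_t)] = 2.033 km/s.
Δv₂ = |v_t − v_c| = |2.033 − 3.393| = 1.360 km/s.

Δv₂ = 1360 m/s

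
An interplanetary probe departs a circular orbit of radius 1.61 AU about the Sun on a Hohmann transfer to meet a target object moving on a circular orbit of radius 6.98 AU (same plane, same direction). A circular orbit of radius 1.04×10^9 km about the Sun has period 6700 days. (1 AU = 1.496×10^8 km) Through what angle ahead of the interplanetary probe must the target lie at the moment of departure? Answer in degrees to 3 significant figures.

From Kepler's third law T² = 4π²r³/μ at r = 1.04×10^9 km, T = 6700 days = 6700 × 86400 s = 5.7888×10^8 s: μ = 4π²r³/T² = 1.32520×10^11 km³/s².
In km: r₁ = 1.61 × 1.496×10^8 = 2.40856×10^8 km; r₂ = 6.98 × 1.496×10^8 = 1.044208×10^9 km.
The Hohmann ellipse has a_t = (r₁ + r₂)/2 = 6.42532×10^8 km.
The half-period of the transfer ellipse is t = π√(a_t³/μ) = 1.4056×10^8 s.
Target angular speed ω₂ = √(μ/r₂³) = 1.0788×10^-8 rad/s.
Angle swept by the target during transfer: ω₂·t = 1.5164 rad = 86.88°.
The interplanetary probe traverses 180° on the transfer ellipse, so the target must lead by 180° − 86.88° = 93.1°.

φ = 93.1°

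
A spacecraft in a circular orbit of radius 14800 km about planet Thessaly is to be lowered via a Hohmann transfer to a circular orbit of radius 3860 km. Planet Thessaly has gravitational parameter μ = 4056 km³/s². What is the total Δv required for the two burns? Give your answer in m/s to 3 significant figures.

The Hohmann ellipse has a_t = (r₁ + r₂)/2 = 9330 km.
At r₁ the circular-orbit speed is v₁ = √(μ/r₁) = 0.5235 km/s.
Transfer-orbit speed at r₁ (vis-viva): v_a = √[μ(2/r₁ − 1/a_t)] = 0.3367 km/s.
First burn Δv₁ = |v_a − v₁| = 0.1868 km/s.
Circular speed at r₂: v₂ = √(μ/r₂) = 1.025 km/s.
Transfer-orbit speed at r₂: v_p = √[μ(2/r₂ − 1/a_t)] = 1.291 km/s.
Second burn Δv₂ = |v₂ − v_p| = 0.2660 km/s.
Total Δv = Δv₁ + Δv₂ = 0.4528 km/s.

Δv = 453 m/s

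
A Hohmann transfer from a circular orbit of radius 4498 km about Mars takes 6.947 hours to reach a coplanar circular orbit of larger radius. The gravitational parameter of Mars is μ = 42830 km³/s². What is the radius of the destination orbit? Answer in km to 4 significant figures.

r₂ = 23400 km

Transfer time t = 6.947 hours = 25009.2 s, and t = π√(a_t³/μ).
So a_t = (μ t²/π²)^(1/3) = (42830 × (25009.2)² / π²)^(1/3) = 13949 km.
Since a_t = (r₁ + r₂)/2, r₂ = 2a_t − r₁ = 2×13949 − 4498 = 23400 km.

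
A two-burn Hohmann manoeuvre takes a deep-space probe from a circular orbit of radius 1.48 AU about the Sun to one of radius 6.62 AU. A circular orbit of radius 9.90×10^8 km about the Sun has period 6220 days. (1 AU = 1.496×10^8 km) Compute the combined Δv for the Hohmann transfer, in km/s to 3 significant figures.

Δv = 11.4 km/s

From Kepler's third law T² = 4π²r³/μ at r = 9.90×10^8 km, T = 6220 days = 6220 × 86400 s = 5.37408×10^8 s: μ = 4π²r³/T² = 1.32635×10^11 km³/s².
In km: r₁ = 1.48 × 1.496×10^8 = 2.21408×10^8 km; r₂ = 6.62 × 1.496×10^8 = 9.90352×10^8 km.
The Hohmann ellipse has a_t = (r₁ + r₂)/2 = 6.0588×10^8 km.
Circular speed at r₁: v₁ = √(μ/r₁) = √(1.32635×10^11/2.21408×10^8) = 24.476 km/s.
On the transfer ellipse at r₁, vis-viva gives v_p = √[μ(2/r₁ − 1/a_t)] = 31.292 km/s.
First burn Δv₁ = |v_p − v₁| = 6.816 km/s.
At r₂, v₂ = √(μ/r₂) = 11.573 km/s.
Transfer-orbit speed at r₂: v_a = √[μ(2/r₂ − 1/a_t)] = 6.9958 km/s.
Second burn Δv₂ = |v₂ − v_a| = 4.577 km/s.
Total Δv = Δv₁ + Δv₂ = 11.39 km/s.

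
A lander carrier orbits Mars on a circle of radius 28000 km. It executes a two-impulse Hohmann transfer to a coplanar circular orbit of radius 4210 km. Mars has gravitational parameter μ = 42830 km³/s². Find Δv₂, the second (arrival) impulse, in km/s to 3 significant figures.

Transfer-ellipse semi-major axis a_t = (r₁ + r₂)/2 = (28000 + 4210)/2 = 16105 km.
On the circular orbit at r = 4210 km, v_c = √(μ/r) = 3.190 km/s.
Transfer-orbit speed at the same r (vis-viva, a = a_t): v_t = √[μ(2/r − 1/a_t)] = 4.206 km/s.
Δv₂ = |v_t − v_c| = |4.206 − 3.190| = 1.016 km/s.

Δv₂ = 1.02 km/s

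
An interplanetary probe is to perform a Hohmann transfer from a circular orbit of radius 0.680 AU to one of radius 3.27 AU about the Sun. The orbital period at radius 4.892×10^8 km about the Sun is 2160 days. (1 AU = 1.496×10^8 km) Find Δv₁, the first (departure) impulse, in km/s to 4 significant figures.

From Kepler's third law T² = 4π²r³/μ at r = 4.892×10^8 km, T = 2160 days = 2160 × 86400 s = 1.86624×10^8 s: μ = 4π²r³/T² = 1.32704×10^11 km³/s².
In km: r₁ = 0.680 × 1.496×10^8 = 1.01728×10^8 km; r₂ = 3.27 × 1.496×10^8 = 4.89192×10^8 km.
Semi-major axis of the transfer orbit: a_t = (1.01728×10^8 + 4.89192×10^8)/2 = 2.9546×10^8 km.
On the circular orbit at r = 1.01728×10^8 km, v_c = √(μ/r) = 36.118 km/s.
Vis-viva on the transfer ellipse at r = 1.01728×10^8 km gives v_t = √[μ(2/r − 1/a_t)] = 46.474 km/s.
Δv₁ = |v_t − v_c| = |46.474 − 36.118| = 10.36 km/s.

Δv₁ = 10.36 km/s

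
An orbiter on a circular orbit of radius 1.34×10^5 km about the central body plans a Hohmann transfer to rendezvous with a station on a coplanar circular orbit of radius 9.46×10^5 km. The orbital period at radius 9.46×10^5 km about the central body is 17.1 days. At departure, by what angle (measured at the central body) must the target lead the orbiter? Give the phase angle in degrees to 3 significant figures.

From Kepler's third law T² = 4π²r³/μ at r = 9.46×10^5 km, T = 17.1 days = 17.1 × 86400 s = 1.47744×10^6 s: μ = 4π²r³/T² = 1.53113×10^7 km³/s².
Transfer-ellipse semi-major axis a_t = (r₁ + r₂)/2 = (1.340×10^5 + 9.460×10^5)/2 = 5.400×10^5 km.
Transfer time t = π√(a_t³/μ) = 3.1859×10^5 s.
The target's mean motion on its circular orbit is ω₂ = √(μ/r₂³) = 4.2528×10^-6 rad/s.
Angle swept by the target during transfer: ω₂·t = 1.3549 rad = 77.63°.
Arrival is 180° from departure on the ellipse, so φ = 180° − 77.63° = 102°.

φ = 102°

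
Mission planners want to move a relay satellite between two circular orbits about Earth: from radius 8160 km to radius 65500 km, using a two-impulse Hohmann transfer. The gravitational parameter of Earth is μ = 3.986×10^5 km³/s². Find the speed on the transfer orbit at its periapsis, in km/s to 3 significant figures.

Transfer-ellipse semi-major axis a_t = (r₁ + r₂)/2 = (8160 + 65500)/2 = 36830 km.
At periapsis, r = 8160 km.
From the vis-viva equation, v = √[μ(2/r − 1/a_t)] = 9.321 km/s.

v = 9.32 km/s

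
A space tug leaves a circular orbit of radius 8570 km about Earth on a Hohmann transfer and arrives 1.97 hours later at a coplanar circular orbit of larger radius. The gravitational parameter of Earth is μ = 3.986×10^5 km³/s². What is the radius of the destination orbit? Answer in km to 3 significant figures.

Transfer time t = 1.97 hours = 7092 s, and t = π√(a_t³/μ).
So a_t = (μ t²/π²)^(1/3) = (3.986×10^5 × (7092)² / π²)^(1/3) = 12665 km.
Since a_t = (r₁ + r₂)/2, r₂ = 2a_t − r₁ = 2×12665 − 8570 = 16760 km.

r₂ = 16800 km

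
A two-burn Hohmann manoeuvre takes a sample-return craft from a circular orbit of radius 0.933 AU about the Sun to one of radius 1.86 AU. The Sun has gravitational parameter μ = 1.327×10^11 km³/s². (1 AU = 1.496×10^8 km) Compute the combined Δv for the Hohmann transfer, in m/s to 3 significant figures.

Δv = 8740 m/s

In km: r₁ = 0.933 × 1.496×10^8 = 1.395768×10^8 km; r₂ = 1.86 × 1.496×10^8 = 2.78256×10^8 km.
Transfer-ellipse semi-major axis a_t = (r₁ + r₂)/2 = (1.395768×10^8 + 2.78256×10^8)/2 = 2.089164×10^8 km.
Circular speed at r₁: v₁ = √(μ/r₁) = √(1.327×10^11/1.395768×10^8) = 30.834 km/s.
On the transfer ellipse at r₁, v² = μ(2/r − 1/a) gives v_p = √[μ(2/r₁ − 1/a_t)] = 35.585 km/s.
First burn Δv₁ = |v_p − v₁| = 4.751 km/s.
Circular speed at r₂: v₂ = √(μ/r₂) = 21.838 km/s.
Transfer-orbit speed at r₂: v_a = √[μ(2/r₂ − 1/a_t)] = 17.850 km/s.
Second burn Δv₂ = |v₂ − v_a| = 3.988 km/s.
Total Δv = Δv₁ + Δv₂ = 8.739 km/s.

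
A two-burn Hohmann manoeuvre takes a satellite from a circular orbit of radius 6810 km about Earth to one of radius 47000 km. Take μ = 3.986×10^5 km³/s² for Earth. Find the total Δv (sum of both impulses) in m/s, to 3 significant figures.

Transfer-ellipse semi-major axis a_t = (r₁ + r₂)/2 = (6810 + 47000)/2 = 26905 km.
At r₁ the circular-orbit speed is v₁ = √(μ/r₁) = 7.6506 km/s.
On the transfer ellipse at r₁, vis-viva equation gives v_p = √[μ(2/r₁ − 1/a_t)] = 10.112 km/s.
First burn Δv₁ = |v_p − v₁| = 2.461 km/s.
At r₂, v₂ = √(μ/r₂) = 2.912 km/s.
Transfer-orbit speed at r₂: v_a = √[μ(2/r₂ − 1/a_t)] = 1.465 km/s.
Second burn Δv₂ = |v₂ − v_a| = 1.447 km/s.
Δv = Δv₁ + Δv₂ = 2.461 + 1.447 = 3.908 km/s.

Δv = 3910 m/s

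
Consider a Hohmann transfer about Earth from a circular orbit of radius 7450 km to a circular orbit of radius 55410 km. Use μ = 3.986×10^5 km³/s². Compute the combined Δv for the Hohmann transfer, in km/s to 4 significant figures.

Δv = 3.774 km/s

Semi-major axis of the transfer orbit: a_t = (7450 + 55410)/2 = 31430 km.
At r₁ the circular-orbit speed is v₁ = √(μ/r₁) = 7.3146 km/s.
Transfer-orbit speed at r₁ (vis-viva): v_p = √[μ(2/r₁ − 1/a_t)] = 9.7121 km/s.
First burn Δv₁ = |v_p − v₁| = 2.3975 km/s.
At r₂, v₂ = √(μ/r₂) = 2.6821 km/s.
Transfer-orbit speed at r₂: v_a = √[μ(2/r₂ − 1/a_t)] = 1.3058 km/s.
Second burn Δv₂ = |v₂ − v_a| = 1.3763 km/s.
Total Δv = Δv₁ + Δv₂ = 3.774 km/s.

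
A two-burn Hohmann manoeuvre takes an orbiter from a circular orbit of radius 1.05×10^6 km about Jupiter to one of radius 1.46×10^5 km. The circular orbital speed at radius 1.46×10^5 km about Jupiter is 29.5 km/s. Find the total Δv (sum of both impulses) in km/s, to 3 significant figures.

From the circular-orbit relation v² = μ/r at r = 1.46×10^5 km: μ = v²r = (29.5)² × 1.46×10^5 = 1.27056×10^8 km³/s².
Semi-major axis of the transfer orbit: a_t = (1.050×10^6 + 1.460×10^5)/2 = 5.980×10^5 km.
At r₁ the circular-orbit speed is v₁ = √(μ/r₁) = 11.0003 km/s.
Transfer-orbit speed at r₁ (vis-viva): v_a = √[μ(2/r₁ − 1/a_t)] = 5.43538 km/s.
First burn Δv₁ = |v_a − v₁| = 5.5649 km/s.
At r₂, v₂ = √(μ/r₂) = 29.50 km/s.
Transfer-orbit speed at r₂: v_p = √[μ(2/r₂ − 1/a_t)] = 39.09 km/s.
Second burn Δv₂ = |v₂ − v_p| = 9.5900 km/s.
Total Δv = Δv₁ + Δv₂ = 15.15 km/s.

Δv = 15.2 km/s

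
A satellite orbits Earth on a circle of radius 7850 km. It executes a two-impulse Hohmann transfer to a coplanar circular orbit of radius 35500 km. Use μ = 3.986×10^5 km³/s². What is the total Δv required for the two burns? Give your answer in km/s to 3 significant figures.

Transfer-ellipse semi-major axis a_t = (r₁ + r₂)/2 = (7850 + 35500)/2 = 21675 km.
Circular speed at r₁: v₁ = √(μ/r₁) = √(3.986×10^5/7850) = 7.1258 km/s.
Transfer-orbit speed at r₁ (vis-viva equation): v_p = √[μ(2/r₁ − 1/a_t)] = 9.1194 km/s.
First burn Δv₁ = |v_p − v₁| = 1.994 km/s.
At r₂, v₂ = √(μ/r₂) = 3.351 km/s.
Transfer-orbit speed at r₂: v_a = √[μ(2/r₂ − 1/a_t)] = 2.017 km/s.
Second burn Δv₂ = |v₂ − v_a| = 1.334 km/s.
Total Δv = Δv₁ + Δv₂ = 3.328 km/s.

Δv = 3.33 km/s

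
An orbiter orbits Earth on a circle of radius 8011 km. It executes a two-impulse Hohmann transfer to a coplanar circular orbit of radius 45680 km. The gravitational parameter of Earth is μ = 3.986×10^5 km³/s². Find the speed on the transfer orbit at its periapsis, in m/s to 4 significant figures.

v = 9201 m/s

Semi-major axis of the transfer orbit: a_t = (8011 + 45680)/2 = 26845.5 km.
The periapsis of the transfer ellipse is at r = 8011 km.
From the vis-viva equation, v = √[μ(2/r − 1/a_t)] = 9.201 km/s.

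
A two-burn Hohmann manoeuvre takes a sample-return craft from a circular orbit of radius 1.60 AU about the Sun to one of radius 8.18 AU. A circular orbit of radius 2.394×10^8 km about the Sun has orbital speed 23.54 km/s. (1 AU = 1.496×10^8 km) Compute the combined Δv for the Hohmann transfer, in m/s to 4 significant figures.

Δv = 11360 m/s

From the circular-orbit relation v² = μ/r at r = 2.394×10^8 km: μ = v²r = (23.54)² × 2.394×10^8 = 1.32659×10^11 km³/s².
In km: r₁ = 1.60 × 1.496×10^8 = 2.3936×10^8 km; r₂ = 8.18 × 1.496×10^8 = 1.223728×10^9 km.
The Hohmann ellipse has a_t = (r₁ + r₂)/2 = 7.31544×10^8 km.
At r₁ the circular-orbit speed is v₁ = √(μ/r₁) = 23.542 km/s.
On the transfer ellipse at r₁, v² = μ(2/r − 1/a) gives v_p = √[μ(2/r₁ − 1/a_t)] = 30.448 km/s.
First burn Δv₁ = |v_p − v₁| = 6.906 km/s.
Circular speed at r₂: v₂ = √(μ/r₂) = 10.412 km/s.
Transfer-orbit speed at r₂: v_a = √[μ(2/r₂ − 1/a_t)] = 5.9557 km/s.
Second burn Δv₂ = |v₂ − v_a| = 4.456 km/s.
Δv = Δv₁ + Δv₂ = 6.906 + 4.456 = 11.36 km/s.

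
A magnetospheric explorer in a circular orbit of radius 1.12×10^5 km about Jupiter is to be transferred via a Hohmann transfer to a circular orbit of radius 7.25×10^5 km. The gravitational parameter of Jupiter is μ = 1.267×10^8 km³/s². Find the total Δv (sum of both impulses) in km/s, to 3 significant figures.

The Hohmann ellipse has a_t = (r₁ + r₂)/2 = 4.185×10^5 km.
At r₁ the circular-orbit speed is v₁ = √(μ/r₁) = 33.63 km/s.
On the transfer ellipse at r₁, v² = μ(2/r − 1/a) gives v_p = √[μ(2/r₁ − 1/a_t)] = 44.27 km/s.
First burn Δv₁ = |v_p − v₁| = 10.64 km/s.
At r₂, v₂ = √(μ/r₂) = 13.22 km/s.
Transfer-orbit speed at r₂: v_a = √[μ(2/r₂ − 1/a_t)] = 6.839 km/s.
Second burn Δv₂ = |v₂ − v_a| = 6.381 km/s.
Total Δv = Δv₁ + Δv₂ = 17.02 km/s.

Δv = 17.0 km/s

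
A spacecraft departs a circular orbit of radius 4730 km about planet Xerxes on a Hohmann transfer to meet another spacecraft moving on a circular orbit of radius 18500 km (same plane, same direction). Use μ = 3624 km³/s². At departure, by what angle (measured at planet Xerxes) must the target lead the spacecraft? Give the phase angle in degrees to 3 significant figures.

φ = 90.5°

The Hohmann ellipse has a_t = (r₁ + r₂)/2 = 11615 km.
Transfer time t = π√(a_t³/μ) = 65326 s.
Target angular speed ω₂ = √(μ/r₂³) = 2.3924×10^-5 rad/s.
Angle swept by the target during transfer: ω₂·t = 1.56286 rad = 89.545°.
The spacecraft traverses 180° on the transfer ellipse, so the target must lead by 180° − 89.545° = 90.5°.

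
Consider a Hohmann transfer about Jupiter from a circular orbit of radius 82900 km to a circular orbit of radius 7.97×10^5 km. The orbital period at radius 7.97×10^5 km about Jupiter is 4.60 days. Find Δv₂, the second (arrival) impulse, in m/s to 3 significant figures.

Δv₂ = 7130 m/s

From Kepler's third law T² = 4π²r³/μ at r = 7.97×10^5 km, T = 4.60 days = 4.60 × 86400 s = 3.9744×10^5 s: μ = 4π²r³/T² = 1.26529×10^8 km³/s².
Transfer-ellipse semi-major axis a_t = (r₁ + r₂)/2 = (82900 + 7.970×10^5)/2 = 4.3995×10^5 km.
On the circular orbit at r = 7.970×10^5 km, v_c = √(μ/r) = 12.5999 km/s.
Vis-viva on the transfer ellipse at r = 7.970×10^5 km gives v_t = √[μ(2/r − 1/a_t)] = 5.46943 km/s.
Δv₂ = |v_t − v_c| = |5.46943 − 12.5999| = 7.130 km/s.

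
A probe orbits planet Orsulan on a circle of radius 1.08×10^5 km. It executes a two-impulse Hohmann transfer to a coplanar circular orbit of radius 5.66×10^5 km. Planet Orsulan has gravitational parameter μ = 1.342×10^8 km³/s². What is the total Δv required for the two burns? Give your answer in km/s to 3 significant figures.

Semi-major axis of the transfer orbit: a_t = (1.080×10^5 + 5.660×10^5)/2 = 3.370×10^5 km.
Circular speed at r₁: v₁ = √(μ/r₁) = √(1.342×10^8/1.080×10^5) = 35.25 km/s.
Transfer-orbit speed at r₁ (vis-viva equation): v_p = √[μ(2/r₁ − 1/a_t)] = 45.68 km/s.
First burn Δv₁ = |v_p − v₁| = 10.43 km/s.
Circular speed at r₂: v₂ = √(μ/r₂) = 15.398 km/s.
Transfer-orbit speed at r₂: v_a = √[μ(2/r₂ − 1/a_t)] = 8.7170 km/s.
Second burn Δv₂ = |v₂ − v_a| = 6.681 km/s.
Total Δv = Δv₁ + Δv₂ = 17.11 km/s.

Δv = 17.1 km/s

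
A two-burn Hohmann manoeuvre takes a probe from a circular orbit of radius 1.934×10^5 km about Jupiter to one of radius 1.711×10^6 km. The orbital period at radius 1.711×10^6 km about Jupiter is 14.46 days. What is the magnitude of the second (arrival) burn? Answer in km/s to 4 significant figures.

Δv₂ = 4.727 km/s

From Kepler's third law T² = 4π²r³/μ at r = 1.711×10^6 km, T = 14.46 days = 14.46 × 86400 s = 1.249344×10^6 s: μ = 4π²r³/T² = 1.26691×10^8 km³/s².
Semi-major axis of the transfer orbit: a_t = (1.934×10^5 + 1.711×10^6)/2 = 9.522×10^5 km.
On the circular orbit at r = 1.711×10^6 km, v_c = √(μ/r) = 8.605 km/s.
Transfer-orbit speed at the same r (vis-viva, a = a_t): v_t = √[μ(2/r − 1/a_t)] = 3.878 km/s.
Δv₂ = |v_t − v_c| = |3.878 − 8.605| = 4.727 km/s.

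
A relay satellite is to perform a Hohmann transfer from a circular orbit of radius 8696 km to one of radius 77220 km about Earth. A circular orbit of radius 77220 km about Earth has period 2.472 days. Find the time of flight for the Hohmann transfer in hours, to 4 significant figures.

From Kepler's third law T² = 4π²r³/μ at r = 77220 km, T = 2.472 days = 2.472 × 86400 s = 2.135808×10^5 s: μ = 4π²r³/T² = 3.98497×10^5 km³/s².
Semi-major axis of the transfer orbit: a_t = (8696 + 77220)/2 = 42958 km.
Transfer time t = π√(a_t³/μ) = π√((42958)³ / 3.98497×10^5) = 44310 s.
Converting: 44310 s ÷ 3600 s/hour = 12.31 hours.

t = 12.31 hours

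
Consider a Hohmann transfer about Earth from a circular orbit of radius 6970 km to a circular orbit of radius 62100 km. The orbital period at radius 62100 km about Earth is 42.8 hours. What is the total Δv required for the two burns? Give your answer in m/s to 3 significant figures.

Δv = 3970 m/s

From Kepler's third law T² = 4π²r³/μ at r = 62100 km, T = 42.8 hours = 42.8 × 3600 s = 1.5408×10^5 s: μ = 4π²r³/T² = 3.98237×10^5 km³/s².
The Hohmann ellipse has a_t = (r₁ + r₂)/2 = 34535 km.
Circular speed at r₁: v₁ = √(μ/r₁) = √(3.98237×10^5/6970) = 7.5588 km/s.
Transfer-orbit speed at r₁ (v² = μ(2/r − 1/a)): v_p = √[μ(2/r₁ − 1/a_t)] = 10.136 km/s.
First burn Δv₁ = |v_p − v₁| = 2.577 km/s.
At r₂, v₂ = √(μ/r₂) = 2.5324 km/s.
Transfer-orbit speed at r₂: v_a = √[μ(2/r₂ − 1/a_t)] = 1.1377 km/s.
Second burn Δv₂ = |v₂ − v_a| = 1.395 km/s.
Total Δv = Δv₁ + Δv₂ = 3.972 km/s.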